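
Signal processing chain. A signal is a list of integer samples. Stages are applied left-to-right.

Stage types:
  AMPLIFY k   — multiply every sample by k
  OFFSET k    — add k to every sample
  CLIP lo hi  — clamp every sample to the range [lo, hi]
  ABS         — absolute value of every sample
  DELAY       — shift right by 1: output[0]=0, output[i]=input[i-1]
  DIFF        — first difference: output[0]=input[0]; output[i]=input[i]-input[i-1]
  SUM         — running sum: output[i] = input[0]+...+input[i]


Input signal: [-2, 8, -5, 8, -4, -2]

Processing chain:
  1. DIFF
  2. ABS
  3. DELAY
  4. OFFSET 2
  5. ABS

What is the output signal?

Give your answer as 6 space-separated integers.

Answer: 2 4 12 15 15 14

Derivation:
Input: [-2, 8, -5, 8, -4, -2]
Stage 1 (DIFF): s[0]=-2, 8--2=10, -5-8=-13, 8--5=13, -4-8=-12, -2--4=2 -> [-2, 10, -13, 13, -12, 2]
Stage 2 (ABS): |-2|=2, |10|=10, |-13|=13, |13|=13, |-12|=12, |2|=2 -> [2, 10, 13, 13, 12, 2]
Stage 3 (DELAY): [0, 2, 10, 13, 13, 12] = [0, 2, 10, 13, 13, 12] -> [0, 2, 10, 13, 13, 12]
Stage 4 (OFFSET 2): 0+2=2, 2+2=4, 10+2=12, 13+2=15, 13+2=15, 12+2=14 -> [2, 4, 12, 15, 15, 14]
Stage 5 (ABS): |2|=2, |4|=4, |12|=12, |15|=15, |15|=15, |14|=14 -> [2, 4, 12, 15, 15, 14]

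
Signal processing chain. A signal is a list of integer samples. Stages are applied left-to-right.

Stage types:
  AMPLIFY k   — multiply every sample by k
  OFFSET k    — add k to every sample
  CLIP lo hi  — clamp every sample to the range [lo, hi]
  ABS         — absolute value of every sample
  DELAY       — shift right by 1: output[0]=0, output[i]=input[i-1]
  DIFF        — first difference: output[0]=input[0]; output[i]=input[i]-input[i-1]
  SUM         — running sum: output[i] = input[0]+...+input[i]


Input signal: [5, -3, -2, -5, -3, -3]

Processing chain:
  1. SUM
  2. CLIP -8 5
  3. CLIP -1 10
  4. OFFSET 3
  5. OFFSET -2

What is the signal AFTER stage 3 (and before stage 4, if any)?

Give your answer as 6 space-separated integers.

Input: [5, -3, -2, -5, -3, -3]
Stage 1 (SUM): sum[0..0]=5, sum[0..1]=2, sum[0..2]=0, sum[0..3]=-5, sum[0..4]=-8, sum[0..5]=-11 -> [5, 2, 0, -5, -8, -11]
Stage 2 (CLIP -8 5): clip(5,-8,5)=5, clip(2,-8,5)=2, clip(0,-8,5)=0, clip(-5,-8,5)=-5, clip(-8,-8,5)=-8, clip(-11,-8,5)=-8 -> [5, 2, 0, -5, -8, -8]
Stage 3 (CLIP -1 10): clip(5,-1,10)=5, clip(2,-1,10)=2, clip(0,-1,10)=0, clip(-5,-1,10)=-1, clip(-8,-1,10)=-1, clip(-8,-1,10)=-1 -> [5, 2, 0, -1, -1, -1]

Answer: 5 2 0 -1 -1 -1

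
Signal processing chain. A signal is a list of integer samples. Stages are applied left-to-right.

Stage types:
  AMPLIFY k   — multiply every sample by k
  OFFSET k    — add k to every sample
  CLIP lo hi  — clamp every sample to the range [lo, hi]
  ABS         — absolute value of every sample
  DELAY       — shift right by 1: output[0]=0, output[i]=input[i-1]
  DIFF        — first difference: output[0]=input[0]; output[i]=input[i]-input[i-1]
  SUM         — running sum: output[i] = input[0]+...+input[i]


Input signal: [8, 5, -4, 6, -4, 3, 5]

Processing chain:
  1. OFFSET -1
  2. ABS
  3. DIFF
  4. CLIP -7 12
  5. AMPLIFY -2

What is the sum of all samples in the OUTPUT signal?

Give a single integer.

Answer: -8

Derivation:
Input: [8, 5, -4, 6, -4, 3, 5]
Stage 1 (OFFSET -1): 8+-1=7, 5+-1=4, -4+-1=-5, 6+-1=5, -4+-1=-5, 3+-1=2, 5+-1=4 -> [7, 4, -5, 5, -5, 2, 4]
Stage 2 (ABS): |7|=7, |4|=4, |-5|=5, |5|=5, |-5|=5, |2|=2, |4|=4 -> [7, 4, 5, 5, 5, 2, 4]
Stage 3 (DIFF): s[0]=7, 4-7=-3, 5-4=1, 5-5=0, 5-5=0, 2-5=-3, 4-2=2 -> [7, -3, 1, 0, 0, -3, 2]
Stage 4 (CLIP -7 12): clip(7,-7,12)=7, clip(-3,-7,12)=-3, clip(1,-7,12)=1, clip(0,-7,12)=0, clip(0,-7,12)=0, clip(-3,-7,12)=-3, clip(2,-7,12)=2 -> [7, -3, 1, 0, 0, -3, 2]
Stage 5 (AMPLIFY -2): 7*-2=-14, -3*-2=6, 1*-2=-2, 0*-2=0, 0*-2=0, -3*-2=6, 2*-2=-4 -> [-14, 6, -2, 0, 0, 6, -4]
Output sum: -8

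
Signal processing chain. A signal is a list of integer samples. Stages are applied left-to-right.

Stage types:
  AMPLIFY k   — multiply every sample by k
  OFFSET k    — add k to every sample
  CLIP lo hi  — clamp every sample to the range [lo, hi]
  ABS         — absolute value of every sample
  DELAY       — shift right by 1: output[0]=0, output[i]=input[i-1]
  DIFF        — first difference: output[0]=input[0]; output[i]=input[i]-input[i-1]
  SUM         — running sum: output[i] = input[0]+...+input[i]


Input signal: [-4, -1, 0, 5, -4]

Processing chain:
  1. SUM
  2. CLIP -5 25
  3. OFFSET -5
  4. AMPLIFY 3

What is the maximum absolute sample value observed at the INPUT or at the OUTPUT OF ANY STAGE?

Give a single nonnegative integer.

Answer: 30

Derivation:
Input: [-4, -1, 0, 5, -4] (max |s|=5)
Stage 1 (SUM): sum[0..0]=-4, sum[0..1]=-5, sum[0..2]=-5, sum[0..3]=0, sum[0..4]=-4 -> [-4, -5, -5, 0, -4] (max |s|=5)
Stage 2 (CLIP -5 25): clip(-4,-5,25)=-4, clip(-5,-5,25)=-5, clip(-5,-5,25)=-5, clip(0,-5,25)=0, clip(-4,-5,25)=-4 -> [-4, -5, -5, 0, -4] (max |s|=5)
Stage 3 (OFFSET -5): -4+-5=-9, -5+-5=-10, -5+-5=-10, 0+-5=-5, -4+-5=-9 -> [-9, -10, -10, -5, -9] (max |s|=10)
Stage 4 (AMPLIFY 3): -9*3=-27, -10*3=-30, -10*3=-30, -5*3=-15, -9*3=-27 -> [-27, -30, -30, -15, -27] (max |s|=30)
Overall max amplitude: 30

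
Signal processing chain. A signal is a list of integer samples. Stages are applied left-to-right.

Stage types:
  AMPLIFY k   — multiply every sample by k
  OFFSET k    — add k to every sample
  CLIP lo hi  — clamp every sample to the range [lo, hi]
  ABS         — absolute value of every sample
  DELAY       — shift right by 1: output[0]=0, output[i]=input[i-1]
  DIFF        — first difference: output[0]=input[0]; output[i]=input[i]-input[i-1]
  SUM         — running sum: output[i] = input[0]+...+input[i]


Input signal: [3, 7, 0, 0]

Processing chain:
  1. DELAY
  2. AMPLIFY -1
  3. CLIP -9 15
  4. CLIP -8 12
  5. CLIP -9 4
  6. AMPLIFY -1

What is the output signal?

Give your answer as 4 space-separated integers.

Input: [3, 7, 0, 0]
Stage 1 (DELAY): [0, 3, 7, 0] = [0, 3, 7, 0] -> [0, 3, 7, 0]
Stage 2 (AMPLIFY -1): 0*-1=0, 3*-1=-3, 7*-1=-7, 0*-1=0 -> [0, -3, -7, 0]
Stage 3 (CLIP -9 15): clip(0,-9,15)=0, clip(-3,-9,15)=-3, clip(-7,-9,15)=-7, clip(0,-9,15)=0 -> [0, -3, -7, 0]
Stage 4 (CLIP -8 12): clip(0,-8,12)=0, clip(-3,-8,12)=-3, clip(-7,-8,12)=-7, clip(0,-8,12)=0 -> [0, -3, -7, 0]
Stage 5 (CLIP -9 4): clip(0,-9,4)=0, clip(-3,-9,4)=-3, clip(-7,-9,4)=-7, clip(0,-9,4)=0 -> [0, -3, -7, 0]
Stage 6 (AMPLIFY -1): 0*-1=0, -3*-1=3, -7*-1=7, 0*-1=0 -> [0, 3, 7, 0]

Answer: 0 3 7 0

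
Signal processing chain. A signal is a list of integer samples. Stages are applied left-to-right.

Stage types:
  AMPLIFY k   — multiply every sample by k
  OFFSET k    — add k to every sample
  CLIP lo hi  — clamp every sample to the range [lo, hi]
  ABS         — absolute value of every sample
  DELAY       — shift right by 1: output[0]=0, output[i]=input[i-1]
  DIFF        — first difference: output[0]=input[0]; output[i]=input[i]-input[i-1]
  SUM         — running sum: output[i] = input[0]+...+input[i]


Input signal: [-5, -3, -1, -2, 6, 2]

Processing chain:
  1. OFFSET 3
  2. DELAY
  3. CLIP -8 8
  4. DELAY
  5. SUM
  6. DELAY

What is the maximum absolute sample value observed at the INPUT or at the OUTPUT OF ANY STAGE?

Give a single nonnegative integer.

Input: [-5, -3, -1, -2, 6, 2] (max |s|=6)
Stage 1 (OFFSET 3): -5+3=-2, -3+3=0, -1+3=2, -2+3=1, 6+3=9, 2+3=5 -> [-2, 0, 2, 1, 9, 5] (max |s|=9)
Stage 2 (DELAY): [0, -2, 0, 2, 1, 9] = [0, -2, 0, 2, 1, 9] -> [0, -2, 0, 2, 1, 9] (max |s|=9)
Stage 3 (CLIP -8 8): clip(0,-8,8)=0, clip(-2,-8,8)=-2, clip(0,-8,8)=0, clip(2,-8,8)=2, clip(1,-8,8)=1, clip(9,-8,8)=8 -> [0, -2, 0, 2, 1, 8] (max |s|=8)
Stage 4 (DELAY): [0, 0, -2, 0, 2, 1] = [0, 0, -2, 0, 2, 1] -> [0, 0, -2, 0, 2, 1] (max |s|=2)
Stage 5 (SUM): sum[0..0]=0, sum[0..1]=0, sum[0..2]=-2, sum[0..3]=-2, sum[0..4]=0, sum[0..5]=1 -> [0, 0, -2, -2, 0, 1] (max |s|=2)
Stage 6 (DELAY): [0, 0, 0, -2, -2, 0] = [0, 0, 0, -2, -2, 0] -> [0, 0, 0, -2, -2, 0] (max |s|=2)
Overall max amplitude: 9

Answer: 9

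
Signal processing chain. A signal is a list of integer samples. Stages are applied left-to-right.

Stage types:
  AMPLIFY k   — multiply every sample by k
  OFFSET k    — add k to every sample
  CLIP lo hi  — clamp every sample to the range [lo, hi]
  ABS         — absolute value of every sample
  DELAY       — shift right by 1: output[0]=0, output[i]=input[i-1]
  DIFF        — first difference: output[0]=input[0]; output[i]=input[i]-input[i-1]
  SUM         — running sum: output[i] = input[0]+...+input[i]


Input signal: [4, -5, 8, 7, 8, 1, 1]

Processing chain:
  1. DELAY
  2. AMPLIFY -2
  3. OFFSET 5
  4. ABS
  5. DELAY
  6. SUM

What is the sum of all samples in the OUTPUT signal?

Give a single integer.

Answer: 167

Derivation:
Input: [4, -5, 8, 7, 8, 1, 1]
Stage 1 (DELAY): [0, 4, -5, 8, 7, 8, 1] = [0, 4, -5, 8, 7, 8, 1] -> [0, 4, -5, 8, 7, 8, 1]
Stage 2 (AMPLIFY -2): 0*-2=0, 4*-2=-8, -5*-2=10, 8*-2=-16, 7*-2=-14, 8*-2=-16, 1*-2=-2 -> [0, -8, 10, -16, -14, -16, -2]
Stage 3 (OFFSET 5): 0+5=5, -8+5=-3, 10+5=15, -16+5=-11, -14+5=-9, -16+5=-11, -2+5=3 -> [5, -3, 15, -11, -9, -11, 3]
Stage 4 (ABS): |5|=5, |-3|=3, |15|=15, |-11|=11, |-9|=9, |-11|=11, |3|=3 -> [5, 3, 15, 11, 9, 11, 3]
Stage 5 (DELAY): [0, 5, 3, 15, 11, 9, 11] = [0, 5, 3, 15, 11, 9, 11] -> [0, 5, 3, 15, 11, 9, 11]
Stage 6 (SUM): sum[0..0]=0, sum[0..1]=5, sum[0..2]=8, sum[0..3]=23, sum[0..4]=34, sum[0..5]=43, sum[0..6]=54 -> [0, 5, 8, 23, 34, 43, 54]
Output sum: 167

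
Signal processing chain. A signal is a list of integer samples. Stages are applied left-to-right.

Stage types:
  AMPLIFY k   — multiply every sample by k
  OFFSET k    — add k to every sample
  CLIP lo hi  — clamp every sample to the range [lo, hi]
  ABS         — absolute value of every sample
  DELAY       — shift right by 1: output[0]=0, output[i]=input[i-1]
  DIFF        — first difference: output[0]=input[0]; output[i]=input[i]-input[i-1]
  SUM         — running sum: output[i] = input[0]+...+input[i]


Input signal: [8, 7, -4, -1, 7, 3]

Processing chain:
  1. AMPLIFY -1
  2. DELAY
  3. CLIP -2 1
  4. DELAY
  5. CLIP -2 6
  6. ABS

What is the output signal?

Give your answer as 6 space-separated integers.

Answer: 0 0 2 2 1 1

Derivation:
Input: [8, 7, -4, -1, 7, 3]
Stage 1 (AMPLIFY -1): 8*-1=-8, 7*-1=-7, -4*-1=4, -1*-1=1, 7*-1=-7, 3*-1=-3 -> [-8, -7, 4, 1, -7, -3]
Stage 2 (DELAY): [0, -8, -7, 4, 1, -7] = [0, -8, -7, 4, 1, -7] -> [0, -8, -7, 4, 1, -7]
Stage 3 (CLIP -2 1): clip(0,-2,1)=0, clip(-8,-2,1)=-2, clip(-7,-2,1)=-2, clip(4,-2,1)=1, clip(1,-2,1)=1, clip(-7,-2,1)=-2 -> [0, -2, -2, 1, 1, -2]
Stage 4 (DELAY): [0, 0, -2, -2, 1, 1] = [0, 0, -2, -2, 1, 1] -> [0, 0, -2, -2, 1, 1]
Stage 5 (CLIP -2 6): clip(0,-2,6)=0, clip(0,-2,6)=0, clip(-2,-2,6)=-2, clip(-2,-2,6)=-2, clip(1,-2,6)=1, clip(1,-2,6)=1 -> [0, 0, -2, -2, 1, 1]
Stage 6 (ABS): |0|=0, |0|=0, |-2|=2, |-2|=2, |1|=1, |1|=1 -> [0, 0, 2, 2, 1, 1]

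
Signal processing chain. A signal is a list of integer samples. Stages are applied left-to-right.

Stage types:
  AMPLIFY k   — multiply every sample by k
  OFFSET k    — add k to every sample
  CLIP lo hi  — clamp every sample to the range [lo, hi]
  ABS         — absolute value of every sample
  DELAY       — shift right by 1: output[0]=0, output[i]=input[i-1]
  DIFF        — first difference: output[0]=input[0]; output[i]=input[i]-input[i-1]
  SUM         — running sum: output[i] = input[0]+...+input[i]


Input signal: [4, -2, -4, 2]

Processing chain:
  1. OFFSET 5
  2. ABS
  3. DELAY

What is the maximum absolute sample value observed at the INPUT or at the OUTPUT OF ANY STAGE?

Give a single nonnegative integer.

Answer: 9

Derivation:
Input: [4, -2, -4, 2] (max |s|=4)
Stage 1 (OFFSET 5): 4+5=9, -2+5=3, -4+5=1, 2+5=7 -> [9, 3, 1, 7] (max |s|=9)
Stage 2 (ABS): |9|=9, |3|=3, |1|=1, |7|=7 -> [9, 3, 1, 7] (max |s|=9)
Stage 3 (DELAY): [0, 9, 3, 1] = [0, 9, 3, 1] -> [0, 9, 3, 1] (max |s|=9)
Overall max amplitude: 9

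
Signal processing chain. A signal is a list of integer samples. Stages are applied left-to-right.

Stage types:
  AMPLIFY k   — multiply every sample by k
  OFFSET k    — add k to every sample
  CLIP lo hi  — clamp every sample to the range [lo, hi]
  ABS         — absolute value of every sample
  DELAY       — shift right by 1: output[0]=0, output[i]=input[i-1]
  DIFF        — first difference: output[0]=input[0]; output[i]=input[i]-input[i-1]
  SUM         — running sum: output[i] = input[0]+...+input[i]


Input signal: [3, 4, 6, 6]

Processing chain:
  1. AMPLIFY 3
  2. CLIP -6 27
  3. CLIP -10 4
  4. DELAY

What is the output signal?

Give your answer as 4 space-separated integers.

Input: [3, 4, 6, 6]
Stage 1 (AMPLIFY 3): 3*3=9, 4*3=12, 6*3=18, 6*3=18 -> [9, 12, 18, 18]
Stage 2 (CLIP -6 27): clip(9,-6,27)=9, clip(12,-6,27)=12, clip(18,-6,27)=18, clip(18,-6,27)=18 -> [9, 12, 18, 18]
Stage 3 (CLIP -10 4): clip(9,-10,4)=4, clip(12,-10,4)=4, clip(18,-10,4)=4, clip(18,-10,4)=4 -> [4, 4, 4, 4]
Stage 4 (DELAY): [0, 4, 4, 4] = [0, 4, 4, 4] -> [0, 4, 4, 4]

Answer: 0 4 4 4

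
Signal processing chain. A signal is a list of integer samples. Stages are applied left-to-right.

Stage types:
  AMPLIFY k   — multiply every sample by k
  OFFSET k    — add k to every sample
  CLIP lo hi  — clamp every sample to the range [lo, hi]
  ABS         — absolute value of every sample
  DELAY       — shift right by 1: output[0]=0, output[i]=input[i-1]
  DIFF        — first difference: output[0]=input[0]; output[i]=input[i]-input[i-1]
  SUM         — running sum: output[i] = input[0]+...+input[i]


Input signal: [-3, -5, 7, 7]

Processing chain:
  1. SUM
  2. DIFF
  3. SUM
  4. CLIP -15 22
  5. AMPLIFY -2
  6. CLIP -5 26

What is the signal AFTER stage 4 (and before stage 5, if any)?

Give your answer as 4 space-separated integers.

Answer: -3 -8 -1 6

Derivation:
Input: [-3, -5, 7, 7]
Stage 1 (SUM): sum[0..0]=-3, sum[0..1]=-8, sum[0..2]=-1, sum[0..3]=6 -> [-3, -8, -1, 6]
Stage 2 (DIFF): s[0]=-3, -8--3=-5, -1--8=7, 6--1=7 -> [-3, -5, 7, 7]
Stage 3 (SUM): sum[0..0]=-3, sum[0..1]=-8, sum[0..2]=-1, sum[0..3]=6 -> [-3, -8, -1, 6]
Stage 4 (CLIP -15 22): clip(-3,-15,22)=-3, clip(-8,-15,22)=-8, clip(-1,-15,22)=-1, clip(6,-15,22)=6 -> [-3, -8, -1, 6]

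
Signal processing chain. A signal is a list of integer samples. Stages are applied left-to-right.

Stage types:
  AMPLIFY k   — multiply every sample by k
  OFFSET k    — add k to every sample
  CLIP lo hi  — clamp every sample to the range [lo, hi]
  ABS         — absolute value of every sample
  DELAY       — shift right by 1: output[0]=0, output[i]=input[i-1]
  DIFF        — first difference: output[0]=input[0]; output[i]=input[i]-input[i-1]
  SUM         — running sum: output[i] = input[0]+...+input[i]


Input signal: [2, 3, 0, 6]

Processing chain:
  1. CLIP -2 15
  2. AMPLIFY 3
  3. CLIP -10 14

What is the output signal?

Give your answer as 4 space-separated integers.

Input: [2, 3, 0, 6]
Stage 1 (CLIP -2 15): clip(2,-2,15)=2, clip(3,-2,15)=3, clip(0,-2,15)=0, clip(6,-2,15)=6 -> [2, 3, 0, 6]
Stage 2 (AMPLIFY 3): 2*3=6, 3*3=9, 0*3=0, 6*3=18 -> [6, 9, 0, 18]
Stage 3 (CLIP -10 14): clip(6,-10,14)=6, clip(9,-10,14)=9, clip(0,-10,14)=0, clip(18,-10,14)=14 -> [6, 9, 0, 14]

Answer: 6 9 0 14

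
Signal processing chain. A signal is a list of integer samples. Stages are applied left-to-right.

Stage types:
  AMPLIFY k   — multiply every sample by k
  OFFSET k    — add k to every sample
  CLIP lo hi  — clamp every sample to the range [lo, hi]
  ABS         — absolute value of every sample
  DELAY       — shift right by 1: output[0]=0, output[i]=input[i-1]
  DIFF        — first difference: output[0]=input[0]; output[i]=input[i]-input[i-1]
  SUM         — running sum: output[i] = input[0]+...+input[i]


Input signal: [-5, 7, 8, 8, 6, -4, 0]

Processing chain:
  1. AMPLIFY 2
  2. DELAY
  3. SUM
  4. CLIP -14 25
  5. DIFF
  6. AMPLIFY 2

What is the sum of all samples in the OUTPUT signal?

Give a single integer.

Input: [-5, 7, 8, 8, 6, -4, 0]
Stage 1 (AMPLIFY 2): -5*2=-10, 7*2=14, 8*2=16, 8*2=16, 6*2=12, -4*2=-8, 0*2=0 -> [-10, 14, 16, 16, 12, -8, 0]
Stage 2 (DELAY): [0, -10, 14, 16, 16, 12, -8] = [0, -10, 14, 16, 16, 12, -8] -> [0, -10, 14, 16, 16, 12, -8]
Stage 3 (SUM): sum[0..0]=0, sum[0..1]=-10, sum[0..2]=4, sum[0..3]=20, sum[0..4]=36, sum[0..5]=48, sum[0..6]=40 -> [0, -10, 4, 20, 36, 48, 40]
Stage 4 (CLIP -14 25): clip(0,-14,25)=0, clip(-10,-14,25)=-10, clip(4,-14,25)=4, clip(20,-14,25)=20, clip(36,-14,25)=25, clip(48,-14,25)=25, clip(40,-14,25)=25 -> [0, -10, 4, 20, 25, 25, 25]
Stage 5 (DIFF): s[0]=0, -10-0=-10, 4--10=14, 20-4=16, 25-20=5, 25-25=0, 25-25=0 -> [0, -10, 14, 16, 5, 0, 0]
Stage 6 (AMPLIFY 2): 0*2=0, -10*2=-20, 14*2=28, 16*2=32, 5*2=10, 0*2=0, 0*2=0 -> [0, -20, 28, 32, 10, 0, 0]
Output sum: 50

Answer: 50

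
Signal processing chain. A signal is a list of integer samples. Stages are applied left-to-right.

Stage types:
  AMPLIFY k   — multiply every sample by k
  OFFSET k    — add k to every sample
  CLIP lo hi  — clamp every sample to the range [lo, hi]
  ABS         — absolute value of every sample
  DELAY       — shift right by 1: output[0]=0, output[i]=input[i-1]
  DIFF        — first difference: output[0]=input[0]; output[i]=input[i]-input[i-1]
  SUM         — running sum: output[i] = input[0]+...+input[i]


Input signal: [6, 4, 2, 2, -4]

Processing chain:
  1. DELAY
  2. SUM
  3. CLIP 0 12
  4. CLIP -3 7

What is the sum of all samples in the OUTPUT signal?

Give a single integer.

Input: [6, 4, 2, 2, -4]
Stage 1 (DELAY): [0, 6, 4, 2, 2] = [0, 6, 4, 2, 2] -> [0, 6, 4, 2, 2]
Stage 2 (SUM): sum[0..0]=0, sum[0..1]=6, sum[0..2]=10, sum[0..3]=12, sum[0..4]=14 -> [0, 6, 10, 12, 14]
Stage 3 (CLIP 0 12): clip(0,0,12)=0, clip(6,0,12)=6, clip(10,0,12)=10, clip(12,0,12)=12, clip(14,0,12)=12 -> [0, 6, 10, 12, 12]
Stage 4 (CLIP -3 7): clip(0,-3,7)=0, clip(6,-3,7)=6, clip(10,-3,7)=7, clip(12,-3,7)=7, clip(12,-3,7)=7 -> [0, 6, 7, 7, 7]
Output sum: 27

Answer: 27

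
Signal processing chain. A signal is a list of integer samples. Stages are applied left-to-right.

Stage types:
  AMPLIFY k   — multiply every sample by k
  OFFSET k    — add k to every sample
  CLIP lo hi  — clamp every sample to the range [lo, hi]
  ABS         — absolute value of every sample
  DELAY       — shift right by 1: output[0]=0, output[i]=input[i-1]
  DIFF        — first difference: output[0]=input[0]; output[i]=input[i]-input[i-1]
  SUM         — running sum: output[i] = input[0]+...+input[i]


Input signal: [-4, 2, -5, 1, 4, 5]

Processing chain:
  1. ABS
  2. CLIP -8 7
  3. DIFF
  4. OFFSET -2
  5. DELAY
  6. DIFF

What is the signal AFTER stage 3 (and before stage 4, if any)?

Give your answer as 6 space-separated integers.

Input: [-4, 2, -5, 1, 4, 5]
Stage 1 (ABS): |-4|=4, |2|=2, |-5|=5, |1|=1, |4|=4, |5|=5 -> [4, 2, 5, 1, 4, 5]
Stage 2 (CLIP -8 7): clip(4,-8,7)=4, clip(2,-8,7)=2, clip(5,-8,7)=5, clip(1,-8,7)=1, clip(4,-8,7)=4, clip(5,-8,7)=5 -> [4, 2, 5, 1, 4, 5]
Stage 3 (DIFF): s[0]=4, 2-4=-2, 5-2=3, 1-5=-4, 4-1=3, 5-4=1 -> [4, -2, 3, -4, 3, 1]

Answer: 4 -2 3 -4 3 1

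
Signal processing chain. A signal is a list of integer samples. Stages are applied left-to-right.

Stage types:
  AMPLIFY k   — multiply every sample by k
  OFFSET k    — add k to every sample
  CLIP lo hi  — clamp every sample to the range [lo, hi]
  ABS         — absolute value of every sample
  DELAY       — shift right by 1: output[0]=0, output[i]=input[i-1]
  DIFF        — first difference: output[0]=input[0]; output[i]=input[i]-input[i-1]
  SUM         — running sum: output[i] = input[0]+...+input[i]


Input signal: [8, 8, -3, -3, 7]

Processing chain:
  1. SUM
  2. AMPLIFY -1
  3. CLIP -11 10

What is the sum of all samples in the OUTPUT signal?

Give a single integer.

Input: [8, 8, -3, -3, 7]
Stage 1 (SUM): sum[0..0]=8, sum[0..1]=16, sum[0..2]=13, sum[0..3]=10, sum[0..4]=17 -> [8, 16, 13, 10, 17]
Stage 2 (AMPLIFY -1): 8*-1=-8, 16*-1=-16, 13*-1=-13, 10*-1=-10, 17*-1=-17 -> [-8, -16, -13, -10, -17]
Stage 3 (CLIP -11 10): clip(-8,-11,10)=-8, clip(-16,-11,10)=-11, clip(-13,-11,10)=-11, clip(-10,-11,10)=-10, clip(-17,-11,10)=-11 -> [-8, -11, -11, -10, -11]
Output sum: -51

Answer: -51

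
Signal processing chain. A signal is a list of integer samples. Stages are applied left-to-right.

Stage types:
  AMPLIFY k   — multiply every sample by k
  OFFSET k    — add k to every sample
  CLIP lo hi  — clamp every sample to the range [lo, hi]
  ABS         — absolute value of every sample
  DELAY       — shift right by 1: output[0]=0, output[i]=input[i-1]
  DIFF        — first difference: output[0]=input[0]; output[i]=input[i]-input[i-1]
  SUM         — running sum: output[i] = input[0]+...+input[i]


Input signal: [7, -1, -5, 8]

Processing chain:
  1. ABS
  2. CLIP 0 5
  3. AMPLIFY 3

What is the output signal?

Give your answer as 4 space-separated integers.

Input: [7, -1, -5, 8]
Stage 1 (ABS): |7|=7, |-1|=1, |-5|=5, |8|=8 -> [7, 1, 5, 8]
Stage 2 (CLIP 0 5): clip(7,0,5)=5, clip(1,0,5)=1, clip(5,0,5)=5, clip(8,0,5)=5 -> [5, 1, 5, 5]
Stage 3 (AMPLIFY 3): 5*3=15, 1*3=3, 5*3=15, 5*3=15 -> [15, 3, 15, 15]

Answer: 15 3 15 15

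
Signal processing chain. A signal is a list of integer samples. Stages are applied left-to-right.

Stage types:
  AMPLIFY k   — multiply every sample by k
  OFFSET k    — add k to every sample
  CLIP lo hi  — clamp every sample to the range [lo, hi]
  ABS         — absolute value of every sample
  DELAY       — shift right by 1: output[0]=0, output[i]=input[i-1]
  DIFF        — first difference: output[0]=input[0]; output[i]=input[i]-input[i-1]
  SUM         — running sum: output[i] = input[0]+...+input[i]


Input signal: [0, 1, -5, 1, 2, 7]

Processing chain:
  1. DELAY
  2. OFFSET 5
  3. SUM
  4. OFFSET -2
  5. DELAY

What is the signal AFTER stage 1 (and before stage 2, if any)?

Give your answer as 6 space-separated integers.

Answer: 0 0 1 -5 1 2

Derivation:
Input: [0, 1, -5, 1, 2, 7]
Stage 1 (DELAY): [0, 0, 1, -5, 1, 2] = [0, 0, 1, -5, 1, 2] -> [0, 0, 1, -5, 1, 2]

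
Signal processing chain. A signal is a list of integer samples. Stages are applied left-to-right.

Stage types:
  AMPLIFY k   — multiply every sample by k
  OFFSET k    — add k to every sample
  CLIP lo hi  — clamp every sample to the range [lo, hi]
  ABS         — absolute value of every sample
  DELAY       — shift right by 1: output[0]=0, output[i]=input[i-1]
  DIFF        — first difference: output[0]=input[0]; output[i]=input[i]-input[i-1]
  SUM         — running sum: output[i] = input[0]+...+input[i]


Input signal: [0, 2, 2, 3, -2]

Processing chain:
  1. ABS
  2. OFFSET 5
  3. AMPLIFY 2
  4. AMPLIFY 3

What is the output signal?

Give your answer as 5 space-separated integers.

Answer: 30 42 42 48 42

Derivation:
Input: [0, 2, 2, 3, -2]
Stage 1 (ABS): |0|=0, |2|=2, |2|=2, |3|=3, |-2|=2 -> [0, 2, 2, 3, 2]
Stage 2 (OFFSET 5): 0+5=5, 2+5=7, 2+5=7, 3+5=8, 2+5=7 -> [5, 7, 7, 8, 7]
Stage 3 (AMPLIFY 2): 5*2=10, 7*2=14, 7*2=14, 8*2=16, 7*2=14 -> [10, 14, 14, 16, 14]
Stage 4 (AMPLIFY 3): 10*3=30, 14*3=42, 14*3=42, 16*3=48, 14*3=42 -> [30, 42, 42, 48, 42]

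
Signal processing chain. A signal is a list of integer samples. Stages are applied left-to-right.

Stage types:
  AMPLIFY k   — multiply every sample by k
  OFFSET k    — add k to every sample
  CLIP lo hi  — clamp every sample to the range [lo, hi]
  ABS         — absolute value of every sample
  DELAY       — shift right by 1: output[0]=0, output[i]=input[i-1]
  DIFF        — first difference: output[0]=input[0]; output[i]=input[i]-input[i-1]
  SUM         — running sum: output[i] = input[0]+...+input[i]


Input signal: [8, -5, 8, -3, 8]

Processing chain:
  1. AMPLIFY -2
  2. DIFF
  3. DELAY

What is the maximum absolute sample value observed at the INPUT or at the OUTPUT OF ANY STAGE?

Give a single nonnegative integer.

Input: [8, -5, 8, -3, 8] (max |s|=8)
Stage 1 (AMPLIFY -2): 8*-2=-16, -5*-2=10, 8*-2=-16, -3*-2=6, 8*-2=-16 -> [-16, 10, -16, 6, -16] (max |s|=16)
Stage 2 (DIFF): s[0]=-16, 10--16=26, -16-10=-26, 6--16=22, -16-6=-22 -> [-16, 26, -26, 22, -22] (max |s|=26)
Stage 3 (DELAY): [0, -16, 26, -26, 22] = [0, -16, 26, -26, 22] -> [0, -16, 26, -26, 22] (max |s|=26)
Overall max amplitude: 26

Answer: 26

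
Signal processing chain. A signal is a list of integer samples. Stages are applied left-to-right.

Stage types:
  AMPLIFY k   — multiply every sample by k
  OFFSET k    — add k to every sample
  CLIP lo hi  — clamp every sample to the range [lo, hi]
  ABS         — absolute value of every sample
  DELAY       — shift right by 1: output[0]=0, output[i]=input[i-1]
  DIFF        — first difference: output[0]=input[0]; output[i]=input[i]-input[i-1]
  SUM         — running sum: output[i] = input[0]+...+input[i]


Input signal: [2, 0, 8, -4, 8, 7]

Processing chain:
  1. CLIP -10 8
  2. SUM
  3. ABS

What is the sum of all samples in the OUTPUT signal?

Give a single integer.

Input: [2, 0, 8, -4, 8, 7]
Stage 1 (CLIP -10 8): clip(2,-10,8)=2, clip(0,-10,8)=0, clip(8,-10,8)=8, clip(-4,-10,8)=-4, clip(8,-10,8)=8, clip(7,-10,8)=7 -> [2, 0, 8, -4, 8, 7]
Stage 2 (SUM): sum[0..0]=2, sum[0..1]=2, sum[0..2]=10, sum[0..3]=6, sum[0..4]=14, sum[0..5]=21 -> [2, 2, 10, 6, 14, 21]
Stage 3 (ABS): |2|=2, |2|=2, |10|=10, |6|=6, |14|=14, |21|=21 -> [2, 2, 10, 6, 14, 21]
Output sum: 55

Answer: 55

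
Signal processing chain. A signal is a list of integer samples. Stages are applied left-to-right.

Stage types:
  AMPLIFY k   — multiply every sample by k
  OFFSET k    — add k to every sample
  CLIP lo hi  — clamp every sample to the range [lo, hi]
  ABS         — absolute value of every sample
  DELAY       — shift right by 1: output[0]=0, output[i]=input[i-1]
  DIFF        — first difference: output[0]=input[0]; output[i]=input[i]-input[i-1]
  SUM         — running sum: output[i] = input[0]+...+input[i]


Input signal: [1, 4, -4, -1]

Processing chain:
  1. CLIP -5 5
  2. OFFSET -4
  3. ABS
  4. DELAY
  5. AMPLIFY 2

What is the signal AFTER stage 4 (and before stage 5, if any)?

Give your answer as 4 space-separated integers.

Input: [1, 4, -4, -1]
Stage 1 (CLIP -5 5): clip(1,-5,5)=1, clip(4,-5,5)=4, clip(-4,-5,5)=-4, clip(-1,-5,5)=-1 -> [1, 4, -4, -1]
Stage 2 (OFFSET -4): 1+-4=-3, 4+-4=0, -4+-4=-8, -1+-4=-5 -> [-3, 0, -8, -5]
Stage 3 (ABS): |-3|=3, |0|=0, |-8|=8, |-5|=5 -> [3, 0, 8, 5]
Stage 4 (DELAY): [0, 3, 0, 8] = [0, 3, 0, 8] -> [0, 3, 0, 8]

Answer: 0 3 0 8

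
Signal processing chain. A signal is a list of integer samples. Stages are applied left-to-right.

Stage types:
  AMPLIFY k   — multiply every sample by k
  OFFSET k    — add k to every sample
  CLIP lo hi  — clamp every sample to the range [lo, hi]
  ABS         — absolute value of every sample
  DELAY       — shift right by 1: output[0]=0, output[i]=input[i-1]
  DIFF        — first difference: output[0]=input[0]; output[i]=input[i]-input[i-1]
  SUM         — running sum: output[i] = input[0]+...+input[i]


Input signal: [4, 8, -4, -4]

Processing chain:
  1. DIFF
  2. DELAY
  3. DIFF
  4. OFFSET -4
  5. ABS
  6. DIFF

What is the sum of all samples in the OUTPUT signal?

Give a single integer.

Answer: 20

Derivation:
Input: [4, 8, -4, -4]
Stage 1 (DIFF): s[0]=4, 8-4=4, -4-8=-12, -4--4=0 -> [4, 4, -12, 0]
Stage 2 (DELAY): [0, 4, 4, -12] = [0, 4, 4, -12] -> [0, 4, 4, -12]
Stage 3 (DIFF): s[0]=0, 4-0=4, 4-4=0, -12-4=-16 -> [0, 4, 0, -16]
Stage 4 (OFFSET -4): 0+-4=-4, 4+-4=0, 0+-4=-4, -16+-4=-20 -> [-4, 0, -4, -20]
Stage 5 (ABS): |-4|=4, |0|=0, |-4|=4, |-20|=20 -> [4, 0, 4, 20]
Stage 6 (DIFF): s[0]=4, 0-4=-4, 4-0=4, 20-4=16 -> [4, -4, 4, 16]
Output sum: 20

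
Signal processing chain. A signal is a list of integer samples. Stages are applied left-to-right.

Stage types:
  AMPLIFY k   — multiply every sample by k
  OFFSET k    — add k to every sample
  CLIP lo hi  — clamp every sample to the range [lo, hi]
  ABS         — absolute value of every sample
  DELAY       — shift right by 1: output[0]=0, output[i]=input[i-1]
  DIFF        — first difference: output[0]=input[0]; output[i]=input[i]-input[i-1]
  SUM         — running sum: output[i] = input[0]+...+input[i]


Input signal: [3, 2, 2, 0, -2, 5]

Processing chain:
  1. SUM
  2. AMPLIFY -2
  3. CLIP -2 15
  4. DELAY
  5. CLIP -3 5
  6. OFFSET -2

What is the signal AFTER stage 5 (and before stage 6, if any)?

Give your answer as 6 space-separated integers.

Input: [3, 2, 2, 0, -2, 5]
Stage 1 (SUM): sum[0..0]=3, sum[0..1]=5, sum[0..2]=7, sum[0..3]=7, sum[0..4]=5, sum[0..5]=10 -> [3, 5, 7, 7, 5, 10]
Stage 2 (AMPLIFY -2): 3*-2=-6, 5*-2=-10, 7*-2=-14, 7*-2=-14, 5*-2=-10, 10*-2=-20 -> [-6, -10, -14, -14, -10, -20]
Stage 3 (CLIP -2 15): clip(-6,-2,15)=-2, clip(-10,-2,15)=-2, clip(-14,-2,15)=-2, clip(-14,-2,15)=-2, clip(-10,-2,15)=-2, clip(-20,-2,15)=-2 -> [-2, -2, -2, -2, -2, -2]
Stage 4 (DELAY): [0, -2, -2, -2, -2, -2] = [0, -2, -2, -2, -2, -2] -> [0, -2, -2, -2, -2, -2]
Stage 5 (CLIP -3 5): clip(0,-3,5)=0, clip(-2,-3,5)=-2, clip(-2,-3,5)=-2, clip(-2,-3,5)=-2, clip(-2,-3,5)=-2, clip(-2,-3,5)=-2 -> [0, -2, -2, -2, -2, -2]

Answer: 0 -2 -2 -2 -2 -2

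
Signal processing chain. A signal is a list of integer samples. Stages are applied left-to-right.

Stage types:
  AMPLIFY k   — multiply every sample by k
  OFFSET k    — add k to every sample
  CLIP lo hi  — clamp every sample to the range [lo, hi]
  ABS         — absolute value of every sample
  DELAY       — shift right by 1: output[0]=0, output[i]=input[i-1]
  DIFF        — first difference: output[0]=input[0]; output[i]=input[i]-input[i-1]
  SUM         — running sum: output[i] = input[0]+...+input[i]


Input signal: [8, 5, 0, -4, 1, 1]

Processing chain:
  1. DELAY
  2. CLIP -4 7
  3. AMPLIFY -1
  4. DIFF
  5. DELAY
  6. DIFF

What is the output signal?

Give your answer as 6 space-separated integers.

Input: [8, 5, 0, -4, 1, 1]
Stage 1 (DELAY): [0, 8, 5, 0, -4, 1] = [0, 8, 5, 0, -4, 1] -> [0, 8, 5, 0, -4, 1]
Stage 2 (CLIP -4 7): clip(0,-4,7)=0, clip(8,-4,7)=7, clip(5,-4,7)=5, clip(0,-4,7)=0, clip(-4,-4,7)=-4, clip(1,-4,7)=1 -> [0, 7, 5, 0, -4, 1]
Stage 3 (AMPLIFY -1): 0*-1=0, 7*-1=-7, 5*-1=-5, 0*-1=0, -4*-1=4, 1*-1=-1 -> [0, -7, -5, 0, 4, -1]
Stage 4 (DIFF): s[0]=0, -7-0=-7, -5--7=2, 0--5=5, 4-0=4, -1-4=-5 -> [0, -7, 2, 5, 4, -5]
Stage 5 (DELAY): [0, 0, -7, 2, 5, 4] = [0, 0, -7, 2, 5, 4] -> [0, 0, -7, 2, 5, 4]
Stage 6 (DIFF): s[0]=0, 0-0=0, -7-0=-7, 2--7=9, 5-2=3, 4-5=-1 -> [0, 0, -7, 9, 3, -1]

Answer: 0 0 -7 9 3 -1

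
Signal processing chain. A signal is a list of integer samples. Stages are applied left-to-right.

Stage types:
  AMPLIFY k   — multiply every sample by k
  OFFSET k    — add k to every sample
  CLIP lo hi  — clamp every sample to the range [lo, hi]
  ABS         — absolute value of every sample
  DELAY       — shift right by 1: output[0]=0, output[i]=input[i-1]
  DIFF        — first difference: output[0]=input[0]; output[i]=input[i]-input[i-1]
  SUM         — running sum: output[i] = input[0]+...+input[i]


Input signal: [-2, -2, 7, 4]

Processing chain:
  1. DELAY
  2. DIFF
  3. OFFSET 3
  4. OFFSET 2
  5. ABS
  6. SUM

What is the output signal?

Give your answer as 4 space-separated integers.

Answer: 5 8 13 27

Derivation:
Input: [-2, -2, 7, 4]
Stage 1 (DELAY): [0, -2, -2, 7] = [0, -2, -2, 7] -> [0, -2, -2, 7]
Stage 2 (DIFF): s[0]=0, -2-0=-2, -2--2=0, 7--2=9 -> [0, -2, 0, 9]
Stage 3 (OFFSET 3): 0+3=3, -2+3=1, 0+3=3, 9+3=12 -> [3, 1, 3, 12]
Stage 4 (OFFSET 2): 3+2=5, 1+2=3, 3+2=5, 12+2=14 -> [5, 3, 5, 14]
Stage 5 (ABS): |5|=5, |3|=3, |5|=5, |14|=14 -> [5, 3, 5, 14]
Stage 6 (SUM): sum[0..0]=5, sum[0..1]=8, sum[0..2]=13, sum[0..3]=27 -> [5, 8, 13, 27]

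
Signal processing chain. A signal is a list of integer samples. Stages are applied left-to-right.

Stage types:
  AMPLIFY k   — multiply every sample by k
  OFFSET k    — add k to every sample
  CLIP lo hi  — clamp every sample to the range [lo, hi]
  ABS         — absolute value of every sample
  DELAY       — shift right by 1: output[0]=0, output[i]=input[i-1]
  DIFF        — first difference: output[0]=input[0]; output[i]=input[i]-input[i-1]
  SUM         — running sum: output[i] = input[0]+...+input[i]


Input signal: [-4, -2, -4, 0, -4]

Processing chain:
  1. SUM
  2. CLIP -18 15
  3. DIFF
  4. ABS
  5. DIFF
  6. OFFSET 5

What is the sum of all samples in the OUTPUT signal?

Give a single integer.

Input: [-4, -2, -4, 0, -4]
Stage 1 (SUM): sum[0..0]=-4, sum[0..1]=-6, sum[0..2]=-10, sum[0..3]=-10, sum[0..4]=-14 -> [-4, -6, -10, -10, -14]
Stage 2 (CLIP -18 15): clip(-4,-18,15)=-4, clip(-6,-18,15)=-6, clip(-10,-18,15)=-10, clip(-10,-18,15)=-10, clip(-14,-18,15)=-14 -> [-4, -6, -10, -10, -14]
Stage 3 (DIFF): s[0]=-4, -6--4=-2, -10--6=-4, -10--10=0, -14--10=-4 -> [-4, -2, -4, 0, -4]
Stage 4 (ABS): |-4|=4, |-2|=2, |-4|=4, |0|=0, |-4|=4 -> [4, 2, 4, 0, 4]
Stage 5 (DIFF): s[0]=4, 2-4=-2, 4-2=2, 0-4=-4, 4-0=4 -> [4, -2, 2, -4, 4]
Stage 6 (OFFSET 5): 4+5=9, -2+5=3, 2+5=7, -4+5=1, 4+5=9 -> [9, 3, 7, 1, 9]
Output sum: 29

Answer: 29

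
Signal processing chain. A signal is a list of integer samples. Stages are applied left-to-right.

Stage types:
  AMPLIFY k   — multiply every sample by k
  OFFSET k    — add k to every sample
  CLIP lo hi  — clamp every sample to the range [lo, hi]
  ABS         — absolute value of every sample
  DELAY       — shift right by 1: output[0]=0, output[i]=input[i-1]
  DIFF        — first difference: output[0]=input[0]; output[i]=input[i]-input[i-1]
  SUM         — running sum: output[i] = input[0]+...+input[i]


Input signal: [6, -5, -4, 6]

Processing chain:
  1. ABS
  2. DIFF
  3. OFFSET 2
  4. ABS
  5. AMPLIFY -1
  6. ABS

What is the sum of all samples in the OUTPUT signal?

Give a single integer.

Input: [6, -5, -4, 6]
Stage 1 (ABS): |6|=6, |-5|=5, |-4|=4, |6|=6 -> [6, 5, 4, 6]
Stage 2 (DIFF): s[0]=6, 5-6=-1, 4-5=-1, 6-4=2 -> [6, -1, -1, 2]
Stage 3 (OFFSET 2): 6+2=8, -1+2=1, -1+2=1, 2+2=4 -> [8, 1, 1, 4]
Stage 4 (ABS): |8|=8, |1|=1, |1|=1, |4|=4 -> [8, 1, 1, 4]
Stage 5 (AMPLIFY -1): 8*-1=-8, 1*-1=-1, 1*-1=-1, 4*-1=-4 -> [-8, -1, -1, -4]
Stage 6 (ABS): |-8|=8, |-1|=1, |-1|=1, |-4|=4 -> [8, 1, 1, 4]
Output sum: 14

Answer: 14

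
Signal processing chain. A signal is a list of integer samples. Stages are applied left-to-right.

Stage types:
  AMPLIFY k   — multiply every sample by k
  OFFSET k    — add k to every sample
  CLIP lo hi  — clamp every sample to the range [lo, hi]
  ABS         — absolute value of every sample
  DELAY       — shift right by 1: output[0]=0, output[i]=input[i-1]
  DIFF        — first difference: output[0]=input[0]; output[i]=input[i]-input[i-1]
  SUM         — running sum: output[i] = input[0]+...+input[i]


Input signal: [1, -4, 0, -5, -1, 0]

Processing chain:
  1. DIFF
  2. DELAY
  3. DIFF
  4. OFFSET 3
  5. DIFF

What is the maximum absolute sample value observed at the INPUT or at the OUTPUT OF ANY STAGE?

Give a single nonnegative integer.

Input: [1, -4, 0, -5, -1, 0] (max |s|=5)
Stage 1 (DIFF): s[0]=1, -4-1=-5, 0--4=4, -5-0=-5, -1--5=4, 0--1=1 -> [1, -5, 4, -5, 4, 1] (max |s|=5)
Stage 2 (DELAY): [0, 1, -5, 4, -5, 4] = [0, 1, -5, 4, -5, 4] -> [0, 1, -5, 4, -5, 4] (max |s|=5)
Stage 3 (DIFF): s[0]=0, 1-0=1, -5-1=-6, 4--5=9, -5-4=-9, 4--5=9 -> [0, 1, -6, 9, -9, 9] (max |s|=9)
Stage 4 (OFFSET 3): 0+3=3, 1+3=4, -6+3=-3, 9+3=12, -9+3=-6, 9+3=12 -> [3, 4, -3, 12, -6, 12] (max |s|=12)
Stage 5 (DIFF): s[0]=3, 4-3=1, -3-4=-7, 12--3=15, -6-12=-18, 12--6=18 -> [3, 1, -7, 15, -18, 18] (max |s|=18)
Overall max amplitude: 18

Answer: 18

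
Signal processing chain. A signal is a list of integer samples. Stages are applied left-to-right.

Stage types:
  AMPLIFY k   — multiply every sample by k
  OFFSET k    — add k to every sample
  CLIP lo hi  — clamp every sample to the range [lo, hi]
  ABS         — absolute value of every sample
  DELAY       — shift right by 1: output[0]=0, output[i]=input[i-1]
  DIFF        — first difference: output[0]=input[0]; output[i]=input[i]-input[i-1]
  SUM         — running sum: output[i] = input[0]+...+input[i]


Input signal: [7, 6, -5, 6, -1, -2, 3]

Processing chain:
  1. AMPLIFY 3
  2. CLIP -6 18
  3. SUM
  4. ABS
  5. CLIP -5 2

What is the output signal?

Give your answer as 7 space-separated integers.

Input: [7, 6, -5, 6, -1, -2, 3]
Stage 1 (AMPLIFY 3): 7*3=21, 6*3=18, -5*3=-15, 6*3=18, -1*3=-3, -2*3=-6, 3*3=9 -> [21, 18, -15, 18, -3, -6, 9]
Stage 2 (CLIP -6 18): clip(21,-6,18)=18, clip(18,-6,18)=18, clip(-15,-6,18)=-6, clip(18,-6,18)=18, clip(-3,-6,18)=-3, clip(-6,-6,18)=-6, clip(9,-6,18)=9 -> [18, 18, -6, 18, -3, -6, 9]
Stage 3 (SUM): sum[0..0]=18, sum[0..1]=36, sum[0..2]=30, sum[0..3]=48, sum[0..4]=45, sum[0..5]=39, sum[0..6]=48 -> [18, 36, 30, 48, 45, 39, 48]
Stage 4 (ABS): |18|=18, |36|=36, |30|=30, |48|=48, |45|=45, |39|=39, |48|=48 -> [18, 36, 30, 48, 45, 39, 48]
Stage 5 (CLIP -5 2): clip(18,-5,2)=2, clip(36,-5,2)=2, clip(30,-5,2)=2, clip(48,-5,2)=2, clip(45,-5,2)=2, clip(39,-5,2)=2, clip(48,-5,2)=2 -> [2, 2, 2, 2, 2, 2, 2]

Answer: 2 2 2 2 2 2 2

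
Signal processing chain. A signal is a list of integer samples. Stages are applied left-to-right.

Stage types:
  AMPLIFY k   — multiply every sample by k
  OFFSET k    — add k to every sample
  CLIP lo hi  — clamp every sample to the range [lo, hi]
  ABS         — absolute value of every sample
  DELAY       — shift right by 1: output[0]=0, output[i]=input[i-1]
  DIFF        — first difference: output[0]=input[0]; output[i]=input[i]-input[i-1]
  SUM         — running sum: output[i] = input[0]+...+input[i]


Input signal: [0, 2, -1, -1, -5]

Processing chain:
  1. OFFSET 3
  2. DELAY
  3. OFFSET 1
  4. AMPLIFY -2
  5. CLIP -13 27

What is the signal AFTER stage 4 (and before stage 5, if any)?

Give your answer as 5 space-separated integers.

Answer: -2 -8 -12 -6 -6

Derivation:
Input: [0, 2, -1, -1, -5]
Stage 1 (OFFSET 3): 0+3=3, 2+3=5, -1+3=2, -1+3=2, -5+3=-2 -> [3, 5, 2, 2, -2]
Stage 2 (DELAY): [0, 3, 5, 2, 2] = [0, 3, 5, 2, 2] -> [0, 3, 5, 2, 2]
Stage 3 (OFFSET 1): 0+1=1, 3+1=4, 5+1=6, 2+1=3, 2+1=3 -> [1, 4, 6, 3, 3]
Stage 4 (AMPLIFY -2): 1*-2=-2, 4*-2=-8, 6*-2=-12, 3*-2=-6, 3*-2=-6 -> [-2, -8, -12, -6, -6]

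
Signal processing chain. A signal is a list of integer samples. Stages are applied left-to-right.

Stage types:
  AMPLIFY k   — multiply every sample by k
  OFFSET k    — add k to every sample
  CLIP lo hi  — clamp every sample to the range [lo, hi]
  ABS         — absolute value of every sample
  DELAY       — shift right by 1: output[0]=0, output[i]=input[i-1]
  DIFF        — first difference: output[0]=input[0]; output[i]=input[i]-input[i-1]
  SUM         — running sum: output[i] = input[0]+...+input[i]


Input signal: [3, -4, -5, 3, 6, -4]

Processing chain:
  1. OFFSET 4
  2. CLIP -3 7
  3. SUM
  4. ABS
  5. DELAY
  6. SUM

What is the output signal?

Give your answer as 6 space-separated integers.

Input: [3, -4, -5, 3, 6, -4]
Stage 1 (OFFSET 4): 3+4=7, -4+4=0, -5+4=-1, 3+4=7, 6+4=10, -4+4=0 -> [7, 0, -1, 7, 10, 0]
Stage 2 (CLIP -3 7): clip(7,-3,7)=7, clip(0,-3,7)=0, clip(-1,-3,7)=-1, clip(7,-3,7)=7, clip(10,-3,7)=7, clip(0,-3,7)=0 -> [7, 0, -1, 7, 7, 0]
Stage 3 (SUM): sum[0..0]=7, sum[0..1]=7, sum[0..2]=6, sum[0..3]=13, sum[0..4]=20, sum[0..5]=20 -> [7, 7, 6, 13, 20, 20]
Stage 4 (ABS): |7|=7, |7|=7, |6|=6, |13|=13, |20|=20, |20|=20 -> [7, 7, 6, 13, 20, 20]
Stage 5 (DELAY): [0, 7, 7, 6, 13, 20] = [0, 7, 7, 6, 13, 20] -> [0, 7, 7, 6, 13, 20]
Stage 6 (SUM): sum[0..0]=0, sum[0..1]=7, sum[0..2]=14, sum[0..3]=20, sum[0..4]=33, sum[0..5]=53 -> [0, 7, 14, 20, 33, 53]

Answer: 0 7 14 20 33 53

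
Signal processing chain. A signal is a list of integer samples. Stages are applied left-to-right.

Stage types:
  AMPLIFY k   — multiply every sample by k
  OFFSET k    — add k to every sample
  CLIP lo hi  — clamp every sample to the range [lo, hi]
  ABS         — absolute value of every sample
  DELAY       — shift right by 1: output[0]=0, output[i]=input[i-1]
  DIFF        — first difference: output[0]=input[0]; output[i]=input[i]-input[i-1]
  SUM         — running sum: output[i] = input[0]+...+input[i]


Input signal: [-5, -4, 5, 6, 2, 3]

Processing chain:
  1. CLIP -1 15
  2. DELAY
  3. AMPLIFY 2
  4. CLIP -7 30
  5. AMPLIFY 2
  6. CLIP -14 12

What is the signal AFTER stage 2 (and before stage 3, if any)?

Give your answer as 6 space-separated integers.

Answer: 0 -1 -1 5 6 2

Derivation:
Input: [-5, -4, 5, 6, 2, 3]
Stage 1 (CLIP -1 15): clip(-5,-1,15)=-1, clip(-4,-1,15)=-1, clip(5,-1,15)=5, clip(6,-1,15)=6, clip(2,-1,15)=2, clip(3,-1,15)=3 -> [-1, -1, 5, 6, 2, 3]
Stage 2 (DELAY): [0, -1, -1, 5, 6, 2] = [0, -1, -1, 5, 6, 2] -> [0, -1, -1, 5, 6, 2]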